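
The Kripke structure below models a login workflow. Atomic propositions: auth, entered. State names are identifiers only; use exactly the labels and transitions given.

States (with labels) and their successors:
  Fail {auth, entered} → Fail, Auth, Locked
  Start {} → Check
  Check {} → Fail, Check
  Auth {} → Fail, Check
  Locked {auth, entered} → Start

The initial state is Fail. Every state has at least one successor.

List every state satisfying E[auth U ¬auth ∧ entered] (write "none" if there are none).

none

States satisfying auth: {Fail, Locked}.
States satisfying ¬auth ∧ entered: ∅.
States satisfying E[auth U ¬auth ∧ entered]: ∅.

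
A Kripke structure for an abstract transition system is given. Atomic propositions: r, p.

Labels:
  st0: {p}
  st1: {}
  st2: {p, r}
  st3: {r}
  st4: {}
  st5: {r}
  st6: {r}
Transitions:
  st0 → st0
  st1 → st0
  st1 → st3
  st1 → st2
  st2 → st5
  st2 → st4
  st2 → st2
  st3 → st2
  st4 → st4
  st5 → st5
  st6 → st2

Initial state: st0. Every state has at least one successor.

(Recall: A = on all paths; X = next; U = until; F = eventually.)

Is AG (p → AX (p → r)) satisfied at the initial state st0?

States satisfying p → AX (p → r): {st1, st2, st3, st4, st5, st6}.
States satisfying AG (p → AX (p → r)): {st2, st3, st4, st5, st6}.
st0 is reachable from st0 and violates p → AX (p → r), so AG fails at st0.
st0 ∉ Sat(AG (p → AX (p → r))).

No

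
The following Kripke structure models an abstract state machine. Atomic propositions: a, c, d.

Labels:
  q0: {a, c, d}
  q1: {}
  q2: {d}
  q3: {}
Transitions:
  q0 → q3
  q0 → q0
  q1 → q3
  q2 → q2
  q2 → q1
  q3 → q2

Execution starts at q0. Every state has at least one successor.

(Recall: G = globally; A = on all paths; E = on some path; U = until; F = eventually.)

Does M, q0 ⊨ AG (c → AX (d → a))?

Yes

States satisfying c → AX (d → a): {q0, q1, q2, q3}.
States satisfying AG (c → AX (d → a)): {q0, q1, q2, q3}.
Every state reachable from q0 satisfies c → AX (d → a).
q0 ∈ Sat(AG (c → AX (d → a))).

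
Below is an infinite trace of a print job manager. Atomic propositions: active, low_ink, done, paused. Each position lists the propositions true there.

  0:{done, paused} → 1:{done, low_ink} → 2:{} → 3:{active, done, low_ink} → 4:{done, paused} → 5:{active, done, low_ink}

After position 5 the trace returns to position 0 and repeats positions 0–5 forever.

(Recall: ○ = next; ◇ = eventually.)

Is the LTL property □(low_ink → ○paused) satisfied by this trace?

Does not hold

low_ink → ○paused must hold at every position from 0 onward. It fails at position 1, so □(low_ink → ○paused) is false.
Positions where low_ink holds: 1, 3, 5.
Check ○paused at each: 1→fails, 3→ok, 5→ok.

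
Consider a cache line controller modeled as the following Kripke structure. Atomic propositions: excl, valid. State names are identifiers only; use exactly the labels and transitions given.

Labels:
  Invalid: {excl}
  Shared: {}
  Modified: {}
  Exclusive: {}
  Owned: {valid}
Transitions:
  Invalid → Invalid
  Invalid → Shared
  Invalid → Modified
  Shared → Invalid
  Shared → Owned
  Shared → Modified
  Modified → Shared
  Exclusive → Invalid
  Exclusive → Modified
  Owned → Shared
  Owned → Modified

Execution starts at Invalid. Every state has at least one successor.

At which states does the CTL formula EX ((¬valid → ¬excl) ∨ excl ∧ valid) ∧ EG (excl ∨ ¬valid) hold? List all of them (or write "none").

States satisfying (¬valid → ¬excl) ∨ excl ∧ valid: {Shared, Modified, Exclusive, Owned}.
States satisfying EX ((¬valid → ¬excl) ∨ excl ∧ valid): {Invalid, Shared, Modified, Exclusive, Owned}.
States satisfying excl ∨ ¬valid: {Invalid, Shared, Modified, Exclusive}.
States satisfying EG (excl ∨ ¬valid): {Invalid, Shared, Modified, Exclusive}.
States satisfying EX ((¬valid → ¬excl) ∨ excl ∧ valid) ∧ EG (excl ∨ ¬valid): {Invalid, Shared, Modified, Exclusive}.

{Invalid, Shared, Modified, Exclusive}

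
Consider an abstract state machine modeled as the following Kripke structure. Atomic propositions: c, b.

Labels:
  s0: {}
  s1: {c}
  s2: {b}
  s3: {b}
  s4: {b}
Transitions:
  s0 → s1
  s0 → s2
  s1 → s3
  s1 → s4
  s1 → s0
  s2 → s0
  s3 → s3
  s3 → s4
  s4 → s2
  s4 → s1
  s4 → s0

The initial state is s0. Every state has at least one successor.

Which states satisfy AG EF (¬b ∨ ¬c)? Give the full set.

{s0, s1, s2, s3, s4}

States satisfying EF (¬b ∨ ¬c): {s0, s1, s2, s3, s4}.
States satisfying AG EF (¬b ∨ ¬c): {s0, s1, s2, s3, s4}.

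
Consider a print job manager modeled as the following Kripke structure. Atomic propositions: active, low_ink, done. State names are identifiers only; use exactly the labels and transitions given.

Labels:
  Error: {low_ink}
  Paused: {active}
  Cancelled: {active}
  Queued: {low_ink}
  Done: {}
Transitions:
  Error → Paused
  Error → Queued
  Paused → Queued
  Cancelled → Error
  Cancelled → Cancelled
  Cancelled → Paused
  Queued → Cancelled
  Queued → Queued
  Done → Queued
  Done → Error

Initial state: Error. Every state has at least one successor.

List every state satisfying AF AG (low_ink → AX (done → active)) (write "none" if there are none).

{Error, Paused, Cancelled, Queued, Done}

States satisfying AG (low_ink → AX (done → active)): {Error, Paused, Cancelled, Queued, Done}.
States satisfying AF AG (low_ink → AX (done → active)): {Error, Paused, Cancelled, Queued, Done}.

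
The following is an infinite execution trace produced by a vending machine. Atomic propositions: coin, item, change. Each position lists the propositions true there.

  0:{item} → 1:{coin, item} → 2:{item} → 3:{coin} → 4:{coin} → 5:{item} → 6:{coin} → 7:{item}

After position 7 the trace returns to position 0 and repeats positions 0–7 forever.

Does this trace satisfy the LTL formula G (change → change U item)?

change → change U item holds at every position 0..7, and those are all positions ever visited, so G (change → change U item) holds.

Holds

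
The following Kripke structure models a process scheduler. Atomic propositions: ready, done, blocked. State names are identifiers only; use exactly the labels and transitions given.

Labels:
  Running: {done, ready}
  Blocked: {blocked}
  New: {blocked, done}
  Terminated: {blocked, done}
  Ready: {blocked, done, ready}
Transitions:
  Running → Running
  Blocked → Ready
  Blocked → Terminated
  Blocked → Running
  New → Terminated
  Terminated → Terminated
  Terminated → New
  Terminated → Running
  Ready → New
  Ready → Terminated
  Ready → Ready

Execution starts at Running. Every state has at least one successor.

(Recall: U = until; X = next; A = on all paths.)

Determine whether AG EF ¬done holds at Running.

Does not hold

States satisfying EF ¬done: {Blocked}.
States satisfying AG EF ¬done: ∅.
Running is reachable from Running and violates EF ¬done, so AG fails at Running.
Running ∉ Sat(AG EF ¬done).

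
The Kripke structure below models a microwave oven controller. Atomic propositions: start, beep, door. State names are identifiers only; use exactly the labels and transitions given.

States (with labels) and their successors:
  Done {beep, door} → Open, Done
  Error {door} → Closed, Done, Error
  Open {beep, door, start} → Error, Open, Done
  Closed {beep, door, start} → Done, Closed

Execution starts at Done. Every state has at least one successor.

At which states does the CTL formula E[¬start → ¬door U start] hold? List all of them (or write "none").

{Open, Closed}

States satisfying ¬start → ¬door: {Open, Closed}.
States satisfying start: {Open, Closed}.
States satisfying E[¬start → ¬door U start]: {Open, Closed}.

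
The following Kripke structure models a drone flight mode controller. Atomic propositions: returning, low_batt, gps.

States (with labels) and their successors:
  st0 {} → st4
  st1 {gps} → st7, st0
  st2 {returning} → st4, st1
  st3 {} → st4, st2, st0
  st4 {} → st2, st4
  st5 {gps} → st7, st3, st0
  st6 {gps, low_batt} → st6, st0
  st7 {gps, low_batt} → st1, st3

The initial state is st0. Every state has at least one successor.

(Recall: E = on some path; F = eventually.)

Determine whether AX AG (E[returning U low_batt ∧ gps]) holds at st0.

Does not hold

States satisfying AG (E[returning U low_batt ∧ gps]): ∅.
States satisfying AX AG (E[returning U low_batt ∧ gps]): ∅.
st0 ∉ Sat(AX AG (E[returning U low_batt ∧ gps])).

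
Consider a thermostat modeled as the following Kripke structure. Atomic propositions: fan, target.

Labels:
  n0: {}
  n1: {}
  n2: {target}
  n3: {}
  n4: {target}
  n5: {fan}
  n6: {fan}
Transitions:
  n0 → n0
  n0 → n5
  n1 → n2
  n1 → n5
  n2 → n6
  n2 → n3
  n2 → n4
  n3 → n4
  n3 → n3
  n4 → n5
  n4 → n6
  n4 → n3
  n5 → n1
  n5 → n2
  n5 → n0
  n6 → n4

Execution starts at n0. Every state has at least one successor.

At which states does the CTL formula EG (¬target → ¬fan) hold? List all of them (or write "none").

States satisfying ¬target → ¬fan: {n0, n1, n2, n3, n4}.
States satisfying EG (¬target → ¬fan): {n0, n1, n2, n3, n4}.

{n0, n1, n2, n3, n4}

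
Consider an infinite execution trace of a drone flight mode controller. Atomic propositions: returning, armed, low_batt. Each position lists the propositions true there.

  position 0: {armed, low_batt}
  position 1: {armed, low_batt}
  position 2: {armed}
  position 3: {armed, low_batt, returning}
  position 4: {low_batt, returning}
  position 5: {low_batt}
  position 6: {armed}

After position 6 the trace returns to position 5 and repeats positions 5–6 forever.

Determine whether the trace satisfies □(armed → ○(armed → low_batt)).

No

armed → ○(armed → low_batt) must hold at every position from 0 onward. It fails at position 1, so □(armed → ○(armed → low_batt)) is false.
Positions where armed holds: 0, 1, 2, 3, 6.
Check ○(armed → low_batt) at each: 0→ok, 1→fails, 2→ok, 3→ok, 6→ok.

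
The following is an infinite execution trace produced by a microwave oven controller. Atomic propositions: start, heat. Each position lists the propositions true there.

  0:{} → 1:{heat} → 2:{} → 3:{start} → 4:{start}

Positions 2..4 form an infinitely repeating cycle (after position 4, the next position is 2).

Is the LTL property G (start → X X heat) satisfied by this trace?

start → X X heat must hold at every position from 0 onward. It fails at position 3, so G (start → X X heat) is false.
Positions where start holds: 3, 4.
Check X X heat at each: 3→fails, 4→fails.

Violated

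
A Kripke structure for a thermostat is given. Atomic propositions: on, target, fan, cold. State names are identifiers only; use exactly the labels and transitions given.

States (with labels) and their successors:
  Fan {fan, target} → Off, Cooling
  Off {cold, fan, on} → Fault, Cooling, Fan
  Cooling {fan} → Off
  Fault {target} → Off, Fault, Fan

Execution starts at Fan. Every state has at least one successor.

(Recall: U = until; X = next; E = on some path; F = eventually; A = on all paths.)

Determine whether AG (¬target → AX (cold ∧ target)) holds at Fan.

States satisfying ¬target → AX (cold ∧ target): {Fan, Fault}.
States satisfying AG (¬target → AX (cold ∧ target)): ∅.
Cooling is reachable from Fan and violates ¬target → AX (cold ∧ target), so AG fails at Fan.
Fan ∉ Sat(AG (¬target → AX (cold ∧ target))).

No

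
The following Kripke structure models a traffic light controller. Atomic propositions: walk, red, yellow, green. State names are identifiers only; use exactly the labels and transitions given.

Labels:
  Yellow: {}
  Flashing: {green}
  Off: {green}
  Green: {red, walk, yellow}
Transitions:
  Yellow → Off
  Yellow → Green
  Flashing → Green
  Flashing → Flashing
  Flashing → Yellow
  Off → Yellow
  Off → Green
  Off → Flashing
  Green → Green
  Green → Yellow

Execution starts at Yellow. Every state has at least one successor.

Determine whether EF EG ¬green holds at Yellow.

States satisfying EG ¬green: {Yellow, Green}.
States satisfying EF EG ¬green: {Yellow, Flashing, Off, Green}.
Some path from Yellow reaches a state where EG ¬green holds.
Yellow ∈ Sat(EF EG ¬green).

Satisfied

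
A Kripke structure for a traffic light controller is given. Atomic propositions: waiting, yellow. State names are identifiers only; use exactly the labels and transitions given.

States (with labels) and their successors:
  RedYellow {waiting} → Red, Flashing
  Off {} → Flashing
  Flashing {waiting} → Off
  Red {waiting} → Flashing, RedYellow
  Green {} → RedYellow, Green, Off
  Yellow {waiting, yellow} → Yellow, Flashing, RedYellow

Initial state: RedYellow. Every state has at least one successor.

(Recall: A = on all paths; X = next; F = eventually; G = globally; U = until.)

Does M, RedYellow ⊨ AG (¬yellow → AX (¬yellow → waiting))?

States satisfying ¬yellow → AX (¬yellow → waiting): {RedYellow, Off, Red, Yellow}.
States satisfying AG (¬yellow → AX (¬yellow → waiting)): ∅.
Flashing is reachable from RedYellow and violates ¬yellow → AX (¬yellow → waiting), so AG fails at RedYellow.
RedYellow ∉ Sat(AG (¬yellow → AX (¬yellow → waiting))).

Violated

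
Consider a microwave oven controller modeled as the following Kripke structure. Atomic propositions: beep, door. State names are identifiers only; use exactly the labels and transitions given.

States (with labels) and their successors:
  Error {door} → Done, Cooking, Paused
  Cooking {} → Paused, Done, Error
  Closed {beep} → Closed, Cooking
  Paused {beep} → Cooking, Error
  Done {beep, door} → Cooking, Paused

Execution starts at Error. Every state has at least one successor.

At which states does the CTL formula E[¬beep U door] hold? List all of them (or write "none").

States satisfying ¬beep: {Error, Cooking}.
States satisfying door: {Error, Done}.
States satisfying E[¬beep U door]: {Error, Cooking, Done}.

{Error, Cooking, Done}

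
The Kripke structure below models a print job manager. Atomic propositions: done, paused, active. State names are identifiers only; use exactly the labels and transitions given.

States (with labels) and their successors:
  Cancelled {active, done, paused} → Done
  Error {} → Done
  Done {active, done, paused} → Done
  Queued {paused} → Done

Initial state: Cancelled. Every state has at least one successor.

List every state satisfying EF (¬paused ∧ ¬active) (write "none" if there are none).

States satisfying ¬paused ∧ ¬active: {Error}.
States satisfying EF (¬paused ∧ ¬active): {Error}.

{Error}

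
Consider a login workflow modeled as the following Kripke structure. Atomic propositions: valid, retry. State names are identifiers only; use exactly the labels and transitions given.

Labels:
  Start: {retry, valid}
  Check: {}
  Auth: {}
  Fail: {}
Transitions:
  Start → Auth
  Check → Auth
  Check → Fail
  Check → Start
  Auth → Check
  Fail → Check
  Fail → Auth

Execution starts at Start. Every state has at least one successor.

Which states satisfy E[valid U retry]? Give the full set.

States satisfying valid: {Start}.
States satisfying retry: {Start}.
States satisfying E[valid U retry]: {Start}.

{Start}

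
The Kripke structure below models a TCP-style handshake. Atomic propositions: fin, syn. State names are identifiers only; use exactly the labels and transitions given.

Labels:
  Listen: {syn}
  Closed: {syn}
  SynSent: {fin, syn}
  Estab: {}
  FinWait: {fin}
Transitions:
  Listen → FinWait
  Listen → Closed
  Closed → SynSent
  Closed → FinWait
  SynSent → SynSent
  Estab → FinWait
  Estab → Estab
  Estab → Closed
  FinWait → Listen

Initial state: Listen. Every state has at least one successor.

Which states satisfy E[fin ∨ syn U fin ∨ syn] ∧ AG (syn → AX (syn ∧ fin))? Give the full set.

States satisfying fin ∨ syn: {Listen, Closed, SynSent, FinWait}.
States satisfying E[fin ∨ syn U fin ∨ syn]: {Listen, Closed, SynSent, FinWait}.
States satisfying syn → AX (syn ∧ fin): {SynSent, Estab, FinWait}.
States satisfying AG (syn → AX (syn ∧ fin)): {SynSent}.
States satisfying E[fin ∨ syn U fin ∨ syn] ∧ AG (syn → AX (syn ∧ fin)): {SynSent}.

{SynSent}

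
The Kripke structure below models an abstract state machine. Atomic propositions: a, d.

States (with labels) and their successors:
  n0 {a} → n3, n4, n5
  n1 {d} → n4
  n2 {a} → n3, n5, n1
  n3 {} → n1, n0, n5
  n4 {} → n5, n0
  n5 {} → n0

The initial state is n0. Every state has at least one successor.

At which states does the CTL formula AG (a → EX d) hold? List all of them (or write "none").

States satisfying a → EX d: {n1, n2, n3, n4, n5}.
States satisfying AG (a → EX d): ∅.

none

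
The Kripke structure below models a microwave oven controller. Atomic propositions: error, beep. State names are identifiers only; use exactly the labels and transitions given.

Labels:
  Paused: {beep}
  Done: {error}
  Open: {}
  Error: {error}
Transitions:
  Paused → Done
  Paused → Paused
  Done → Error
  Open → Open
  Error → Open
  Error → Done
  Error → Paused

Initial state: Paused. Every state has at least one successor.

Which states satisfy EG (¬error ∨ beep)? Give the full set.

{Paused, Open}

States satisfying ¬error ∨ beep: {Paused, Open}.
States satisfying EG (¬error ∨ beep): {Paused, Open}.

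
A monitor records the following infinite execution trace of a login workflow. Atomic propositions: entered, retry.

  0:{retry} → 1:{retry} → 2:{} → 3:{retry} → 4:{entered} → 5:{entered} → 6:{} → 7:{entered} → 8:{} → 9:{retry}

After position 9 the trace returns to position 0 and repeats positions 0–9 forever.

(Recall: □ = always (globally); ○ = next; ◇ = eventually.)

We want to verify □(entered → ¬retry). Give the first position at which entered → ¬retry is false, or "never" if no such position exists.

never

entered → ¬retry holds at every position 0..9, and those are all the positions the trace ever visits, so the invariant □(entered → ¬retry) is never violated.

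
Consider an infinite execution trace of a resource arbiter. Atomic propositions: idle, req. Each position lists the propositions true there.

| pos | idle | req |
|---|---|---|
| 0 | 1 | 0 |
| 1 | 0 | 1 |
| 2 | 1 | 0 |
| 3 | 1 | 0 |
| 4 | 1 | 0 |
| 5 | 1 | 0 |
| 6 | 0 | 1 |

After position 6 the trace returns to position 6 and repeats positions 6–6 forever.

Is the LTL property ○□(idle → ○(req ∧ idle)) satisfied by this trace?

The position after 0 is 1; □(idle → ○(req ∧ idle)) is false there.

Does not hold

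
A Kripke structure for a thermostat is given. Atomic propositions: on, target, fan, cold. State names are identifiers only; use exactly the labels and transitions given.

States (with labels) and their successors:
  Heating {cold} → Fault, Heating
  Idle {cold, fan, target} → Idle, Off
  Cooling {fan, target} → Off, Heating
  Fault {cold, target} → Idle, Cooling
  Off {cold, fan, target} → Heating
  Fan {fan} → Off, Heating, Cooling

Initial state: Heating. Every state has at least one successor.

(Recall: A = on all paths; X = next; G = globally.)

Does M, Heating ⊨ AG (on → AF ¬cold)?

States satisfying on → AF ¬cold: {Heating, Idle, Cooling, Fault, Off, Fan}.
States satisfying AG (on → AF ¬cold): {Heating, Idle, Cooling, Fault, Off, Fan}.
Every state reachable from Heating satisfies on → AF ¬cold.
Heating ∈ Sat(AG (on → AF ¬cold)).

Satisfied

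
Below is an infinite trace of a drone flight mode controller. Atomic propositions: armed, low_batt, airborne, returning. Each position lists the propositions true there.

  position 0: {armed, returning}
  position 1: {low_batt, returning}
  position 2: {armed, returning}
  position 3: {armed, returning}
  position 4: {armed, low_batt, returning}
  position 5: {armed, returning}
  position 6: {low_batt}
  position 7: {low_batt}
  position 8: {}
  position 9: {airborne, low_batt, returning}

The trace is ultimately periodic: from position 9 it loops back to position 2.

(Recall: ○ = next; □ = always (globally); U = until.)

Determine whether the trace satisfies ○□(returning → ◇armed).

The position after 0 is 1; □(returning → ◇armed) is true there.

Satisfied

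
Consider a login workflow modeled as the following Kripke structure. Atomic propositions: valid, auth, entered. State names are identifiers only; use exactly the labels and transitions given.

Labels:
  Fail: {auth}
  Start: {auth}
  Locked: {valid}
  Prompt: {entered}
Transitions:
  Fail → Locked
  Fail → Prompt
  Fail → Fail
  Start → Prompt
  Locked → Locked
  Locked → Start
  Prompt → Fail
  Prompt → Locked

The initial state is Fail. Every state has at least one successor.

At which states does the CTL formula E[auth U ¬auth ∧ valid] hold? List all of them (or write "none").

States satisfying auth: {Fail, Start}.
States satisfying ¬auth ∧ valid: {Locked}.
States satisfying E[auth U ¬auth ∧ valid]: {Fail, Locked}.

{Fail, Locked}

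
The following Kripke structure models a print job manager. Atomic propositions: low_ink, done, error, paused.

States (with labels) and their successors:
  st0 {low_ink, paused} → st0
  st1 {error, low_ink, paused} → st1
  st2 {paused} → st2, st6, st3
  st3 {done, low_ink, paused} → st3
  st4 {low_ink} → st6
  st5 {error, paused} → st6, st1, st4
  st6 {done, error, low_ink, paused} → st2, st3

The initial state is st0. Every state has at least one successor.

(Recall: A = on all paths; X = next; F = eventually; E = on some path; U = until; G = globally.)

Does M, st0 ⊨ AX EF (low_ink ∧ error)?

Does not hold

States satisfying EF (low_ink ∧ error): {st1, st2, st4, st5, st6}.
States satisfying AX EF (low_ink ∧ error): {st1, st4, st5}.
st0 ∉ Sat(AX EF (low_ink ∧ error)).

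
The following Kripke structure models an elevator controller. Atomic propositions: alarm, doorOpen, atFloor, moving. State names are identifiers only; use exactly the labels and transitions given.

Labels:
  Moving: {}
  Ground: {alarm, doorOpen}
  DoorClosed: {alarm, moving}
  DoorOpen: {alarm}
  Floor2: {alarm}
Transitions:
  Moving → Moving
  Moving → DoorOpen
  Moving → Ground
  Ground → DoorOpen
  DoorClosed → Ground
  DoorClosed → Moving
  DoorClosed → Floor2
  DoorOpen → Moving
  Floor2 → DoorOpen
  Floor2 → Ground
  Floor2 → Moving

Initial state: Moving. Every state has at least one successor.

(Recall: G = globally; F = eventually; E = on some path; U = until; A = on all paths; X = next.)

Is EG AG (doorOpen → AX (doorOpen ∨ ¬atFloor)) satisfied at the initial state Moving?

States satisfying AG (doorOpen → AX (doorOpen ∨ ¬atFloor)): {Moving, Ground, DoorClosed, DoorOpen, Floor2}.
States satisfying EG AG (doorOpen → AX (doorOpen ∨ ¬atFloor)): {Moving, Ground, DoorClosed, DoorOpen, Floor2}.
Moving ∈ Sat(EG AG (doorOpen → AX (doorOpen ∨ ¬atFloor))).

Yes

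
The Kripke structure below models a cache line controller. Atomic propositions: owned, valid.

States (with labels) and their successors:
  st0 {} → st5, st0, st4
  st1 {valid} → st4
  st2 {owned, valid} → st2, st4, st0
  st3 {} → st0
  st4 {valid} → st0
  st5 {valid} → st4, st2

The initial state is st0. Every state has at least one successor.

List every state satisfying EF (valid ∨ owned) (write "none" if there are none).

{st0, st1, st2, st3, st4, st5}

States satisfying valid ∨ owned: {st1, st2, st4, st5}.
States satisfying EF (valid ∨ owned): {st0, st1, st2, st3, st4, st5}.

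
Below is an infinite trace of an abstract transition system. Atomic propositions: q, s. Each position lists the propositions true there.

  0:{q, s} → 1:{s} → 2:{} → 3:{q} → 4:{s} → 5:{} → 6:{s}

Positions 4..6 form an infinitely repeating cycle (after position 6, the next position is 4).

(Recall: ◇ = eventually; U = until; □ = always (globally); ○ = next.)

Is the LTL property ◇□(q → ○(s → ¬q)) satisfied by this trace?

□(q → ○(s → ¬q)) holds at position 0, which is reachable from 0, so ◇□(q → ○(s → ¬q)) holds.

Holds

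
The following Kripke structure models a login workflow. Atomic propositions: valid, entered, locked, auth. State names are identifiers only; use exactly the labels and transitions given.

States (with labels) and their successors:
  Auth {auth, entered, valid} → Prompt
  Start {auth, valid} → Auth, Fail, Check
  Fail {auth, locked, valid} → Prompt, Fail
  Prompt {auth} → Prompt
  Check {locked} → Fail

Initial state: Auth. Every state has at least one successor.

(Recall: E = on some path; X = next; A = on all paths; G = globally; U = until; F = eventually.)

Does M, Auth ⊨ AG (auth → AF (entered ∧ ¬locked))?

States satisfying auth → AF (entered ∧ ¬locked): {Auth, Check}.
States satisfying AG (auth → AF (entered ∧ ¬locked)): ∅.
Prompt is reachable from Auth and violates auth → AF (entered ∧ ¬locked), so AG fails at Auth.
Auth ∉ Sat(AG (auth → AF (entered ∧ ¬locked))).

Violated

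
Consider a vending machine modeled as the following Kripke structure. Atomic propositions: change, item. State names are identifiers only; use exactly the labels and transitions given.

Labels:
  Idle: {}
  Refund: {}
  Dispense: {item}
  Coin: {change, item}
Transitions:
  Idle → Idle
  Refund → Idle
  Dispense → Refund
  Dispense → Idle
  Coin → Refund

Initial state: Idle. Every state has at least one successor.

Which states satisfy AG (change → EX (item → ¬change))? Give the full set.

States satisfying change → EX (item → ¬change): {Idle, Refund, Dispense, Coin}.
States satisfying AG (change → EX (item → ¬change)): {Idle, Refund, Dispense, Coin}.

{Idle, Refund, Dispense, Coin}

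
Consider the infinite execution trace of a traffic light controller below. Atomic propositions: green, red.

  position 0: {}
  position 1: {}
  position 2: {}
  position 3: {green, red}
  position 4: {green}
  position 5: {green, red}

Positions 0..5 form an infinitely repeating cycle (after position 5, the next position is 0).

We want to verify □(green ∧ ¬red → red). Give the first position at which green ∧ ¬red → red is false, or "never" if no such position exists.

4

Check green ∧ ¬red → red at each position in order: 0 ✓, 1 ✓, 2 ✓, 3 ✓.
At position 4 the labels are {green}, so green ∧ ¬red → red is false there. This is the first violation.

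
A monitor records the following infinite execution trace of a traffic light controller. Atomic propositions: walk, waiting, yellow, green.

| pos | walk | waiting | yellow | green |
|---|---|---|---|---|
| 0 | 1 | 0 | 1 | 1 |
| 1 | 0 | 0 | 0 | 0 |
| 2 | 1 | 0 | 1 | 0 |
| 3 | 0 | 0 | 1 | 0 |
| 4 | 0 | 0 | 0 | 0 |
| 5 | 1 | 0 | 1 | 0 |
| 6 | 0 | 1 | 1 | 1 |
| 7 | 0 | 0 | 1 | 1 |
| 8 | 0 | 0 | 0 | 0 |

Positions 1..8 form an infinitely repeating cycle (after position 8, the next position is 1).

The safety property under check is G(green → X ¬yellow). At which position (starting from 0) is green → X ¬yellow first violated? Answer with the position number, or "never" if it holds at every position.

6

Check green → X ¬yellow at each position in order: 0 ✓, 1 ✓, 2 ✓, 3 ✓, 4 ✓, 5 ✓.
At position 6 the labels are {green, waiting, yellow} and the next position 7 has {green, yellow}, so green → X ¬yellow is false there. This is the first violation.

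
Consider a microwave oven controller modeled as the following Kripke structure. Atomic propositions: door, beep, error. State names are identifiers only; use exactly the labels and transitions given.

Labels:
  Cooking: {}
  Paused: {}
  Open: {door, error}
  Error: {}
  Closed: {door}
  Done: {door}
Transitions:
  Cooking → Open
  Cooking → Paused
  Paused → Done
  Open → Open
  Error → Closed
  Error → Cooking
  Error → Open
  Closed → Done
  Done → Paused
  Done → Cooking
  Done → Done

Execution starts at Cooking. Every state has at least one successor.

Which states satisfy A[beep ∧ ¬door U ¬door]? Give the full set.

{Cooking, Paused, Error}

States satisfying beep ∧ ¬door: ∅.
States satisfying ¬door: {Cooking, Paused, Error}.
States satisfying A[beep ∧ ¬door U ¬door]: {Cooking, Paused, Error}.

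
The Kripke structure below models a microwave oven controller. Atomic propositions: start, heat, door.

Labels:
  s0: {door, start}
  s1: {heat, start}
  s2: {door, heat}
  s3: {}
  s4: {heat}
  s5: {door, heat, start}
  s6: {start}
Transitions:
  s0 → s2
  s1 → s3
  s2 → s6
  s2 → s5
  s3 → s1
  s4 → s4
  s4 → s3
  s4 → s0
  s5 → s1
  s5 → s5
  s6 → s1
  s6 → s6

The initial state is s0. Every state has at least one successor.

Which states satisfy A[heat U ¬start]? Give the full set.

States satisfying heat: {s1, s2, s4, s5}.
States satisfying ¬start: {s2, s3, s4}.
States satisfying A[heat U ¬start]: {s1, s2, s3, s4}.

{s1, s2, s3, s4}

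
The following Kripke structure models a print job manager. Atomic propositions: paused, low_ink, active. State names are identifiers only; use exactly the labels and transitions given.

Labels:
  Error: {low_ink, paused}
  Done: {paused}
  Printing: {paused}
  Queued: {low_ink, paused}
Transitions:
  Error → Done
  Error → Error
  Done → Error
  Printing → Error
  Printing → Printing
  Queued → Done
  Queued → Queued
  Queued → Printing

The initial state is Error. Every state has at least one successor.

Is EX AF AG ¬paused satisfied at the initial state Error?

States satisfying AF AG ¬paused: ∅.
States satisfying EX AF AG ¬paused: ∅.
No suitable path/successor from Error witnesses the formula.
Error ∉ Sat(EX AF AG ¬paused).

Does not hold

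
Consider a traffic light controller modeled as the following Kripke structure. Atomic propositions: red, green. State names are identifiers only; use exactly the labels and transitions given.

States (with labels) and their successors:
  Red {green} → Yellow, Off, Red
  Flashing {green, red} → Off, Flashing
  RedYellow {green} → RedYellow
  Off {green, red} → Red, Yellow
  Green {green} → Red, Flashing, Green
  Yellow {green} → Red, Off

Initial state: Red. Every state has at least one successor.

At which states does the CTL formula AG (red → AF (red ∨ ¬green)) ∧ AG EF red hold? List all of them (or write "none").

States satisfying red → AF (red ∨ ¬green): {Red, Flashing, RedYellow, Off, Green, Yellow}.
States satisfying AG (red → AF (red ∨ ¬green)): {Red, Flashing, RedYellow, Off, Green, Yellow}.
States satisfying EF red: {Red, Flashing, Off, Green, Yellow}.
States satisfying AG EF red: {Red, Flashing, Off, Green, Yellow}.
States satisfying AG (red → AF (red ∨ ¬green)) ∧ AG EF red: {Red, Flashing, Off, Green, Yellow}.

{Red, Flashing, Off, Green, Yellow}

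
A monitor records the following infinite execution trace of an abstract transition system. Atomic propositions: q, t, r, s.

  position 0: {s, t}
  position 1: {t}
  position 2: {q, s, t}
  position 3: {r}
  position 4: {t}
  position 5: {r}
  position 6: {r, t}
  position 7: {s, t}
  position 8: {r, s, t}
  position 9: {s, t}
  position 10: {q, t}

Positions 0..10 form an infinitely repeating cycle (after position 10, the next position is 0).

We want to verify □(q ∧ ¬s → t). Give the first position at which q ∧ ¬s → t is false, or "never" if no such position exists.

never

q ∧ ¬s → t holds at every position 0..10, and those are all the positions the trace ever visits, so the invariant □(q ∧ ¬s → t) is never violated.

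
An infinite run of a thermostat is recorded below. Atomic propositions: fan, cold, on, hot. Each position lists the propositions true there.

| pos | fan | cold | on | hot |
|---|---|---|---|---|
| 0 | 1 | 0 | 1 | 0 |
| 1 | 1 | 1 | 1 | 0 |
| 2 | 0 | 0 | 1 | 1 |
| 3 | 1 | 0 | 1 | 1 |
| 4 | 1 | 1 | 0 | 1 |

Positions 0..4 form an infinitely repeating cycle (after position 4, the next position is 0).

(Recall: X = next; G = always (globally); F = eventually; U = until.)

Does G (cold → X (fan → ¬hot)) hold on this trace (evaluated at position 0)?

cold → X (fan → ¬hot) holds at every position 0..4, and those are all positions ever visited, so G (cold → X (fan → ¬hot)) holds.
Positions where cold holds: 1, 4.
Check X (fan → ¬hot) at each: 1→ok, 4→ok.

Yes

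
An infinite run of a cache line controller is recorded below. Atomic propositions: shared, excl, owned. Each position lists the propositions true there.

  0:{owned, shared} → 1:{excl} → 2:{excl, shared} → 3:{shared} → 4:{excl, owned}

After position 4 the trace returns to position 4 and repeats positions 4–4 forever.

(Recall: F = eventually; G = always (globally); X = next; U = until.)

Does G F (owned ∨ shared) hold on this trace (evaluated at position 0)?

Yes

F (owned ∨ shared) holds at every position 0..4, and those are all positions ever visited, so G F (owned ∨ shared) holds.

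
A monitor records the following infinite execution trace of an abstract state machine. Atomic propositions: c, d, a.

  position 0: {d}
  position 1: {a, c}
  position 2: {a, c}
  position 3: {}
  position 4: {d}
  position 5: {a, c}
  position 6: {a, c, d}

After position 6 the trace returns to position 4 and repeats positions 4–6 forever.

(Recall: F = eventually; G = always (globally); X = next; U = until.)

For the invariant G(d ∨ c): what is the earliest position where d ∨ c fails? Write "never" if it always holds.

3

Check d ∨ c at each position in order: 0 ✓, 1 ✓, 2 ✓.
At position 3 the labels are {}, so d ∨ c is false there. This is the first violation.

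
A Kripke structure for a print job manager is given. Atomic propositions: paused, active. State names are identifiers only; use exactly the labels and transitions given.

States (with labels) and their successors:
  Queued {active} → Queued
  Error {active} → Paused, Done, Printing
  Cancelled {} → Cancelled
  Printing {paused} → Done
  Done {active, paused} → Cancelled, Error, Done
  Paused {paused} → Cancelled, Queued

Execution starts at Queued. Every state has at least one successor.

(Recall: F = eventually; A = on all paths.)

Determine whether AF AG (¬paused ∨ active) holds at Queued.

States satisfying AG (¬paused ∨ active): {Queued, Cancelled}.
States satisfying AF AG (¬paused ∨ active): {Queued, Cancelled, Paused}.
Queued ∈ Sat(AF AG (¬paused ∨ active)).

Yes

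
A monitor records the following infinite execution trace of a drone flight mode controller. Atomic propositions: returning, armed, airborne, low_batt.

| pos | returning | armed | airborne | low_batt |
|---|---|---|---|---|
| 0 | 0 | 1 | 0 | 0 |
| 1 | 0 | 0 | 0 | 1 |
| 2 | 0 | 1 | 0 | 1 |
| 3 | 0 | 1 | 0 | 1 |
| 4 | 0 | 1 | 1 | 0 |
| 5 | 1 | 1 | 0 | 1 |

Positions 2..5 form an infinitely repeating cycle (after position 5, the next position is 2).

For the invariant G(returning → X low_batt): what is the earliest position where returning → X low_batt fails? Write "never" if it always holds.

returning → X low_batt holds at every position 0..5, and those are all the positions the trace ever visits, so the invariant G(returning → X low_batt) is never violated.

never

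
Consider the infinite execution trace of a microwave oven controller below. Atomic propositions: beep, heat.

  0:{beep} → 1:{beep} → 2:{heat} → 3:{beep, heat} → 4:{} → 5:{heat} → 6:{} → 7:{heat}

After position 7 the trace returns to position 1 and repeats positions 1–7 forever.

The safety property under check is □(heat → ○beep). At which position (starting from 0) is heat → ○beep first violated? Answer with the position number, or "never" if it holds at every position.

Check heat → ○beep at each position in order: 0 ✓, 1 ✓, 2 ✓.
At position 3 the labels are {beep, heat} and the next position 4 has {}, so heat → ○beep is false there. This is the first violation.

3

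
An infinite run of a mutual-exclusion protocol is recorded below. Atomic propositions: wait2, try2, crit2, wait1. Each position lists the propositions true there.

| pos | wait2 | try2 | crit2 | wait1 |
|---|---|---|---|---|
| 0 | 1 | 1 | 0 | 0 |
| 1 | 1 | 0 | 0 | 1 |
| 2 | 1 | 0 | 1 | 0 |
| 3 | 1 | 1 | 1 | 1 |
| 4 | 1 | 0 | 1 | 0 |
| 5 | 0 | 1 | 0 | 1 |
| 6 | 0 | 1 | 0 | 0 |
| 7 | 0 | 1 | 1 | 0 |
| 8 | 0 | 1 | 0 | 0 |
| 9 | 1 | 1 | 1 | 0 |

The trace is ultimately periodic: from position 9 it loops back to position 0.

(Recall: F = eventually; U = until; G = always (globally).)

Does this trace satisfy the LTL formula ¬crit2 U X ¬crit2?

Walking from position 0: X ¬crit2 first holds at position 0, and ¬crit2 holds at every earlier position along the way, so ¬crit2 U X ¬crit2 holds.

Holds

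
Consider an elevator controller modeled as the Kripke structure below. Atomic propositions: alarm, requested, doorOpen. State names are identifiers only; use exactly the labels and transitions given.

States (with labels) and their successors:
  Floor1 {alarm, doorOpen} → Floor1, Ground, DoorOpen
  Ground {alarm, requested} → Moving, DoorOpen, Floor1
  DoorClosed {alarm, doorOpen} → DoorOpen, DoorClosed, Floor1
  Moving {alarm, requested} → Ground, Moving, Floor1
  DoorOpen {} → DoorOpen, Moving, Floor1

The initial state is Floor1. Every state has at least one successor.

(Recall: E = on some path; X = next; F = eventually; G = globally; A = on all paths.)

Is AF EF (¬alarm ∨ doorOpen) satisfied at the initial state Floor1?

States satisfying EF (¬alarm ∨ doorOpen): {Floor1, Ground, DoorClosed, Moving, DoorOpen}.
States satisfying AF EF (¬alarm ∨ doorOpen): {Floor1, Ground, DoorClosed, Moving, DoorOpen}.
Floor1 ∈ Sat(AF EF (¬alarm ∨ doorOpen)).

Yes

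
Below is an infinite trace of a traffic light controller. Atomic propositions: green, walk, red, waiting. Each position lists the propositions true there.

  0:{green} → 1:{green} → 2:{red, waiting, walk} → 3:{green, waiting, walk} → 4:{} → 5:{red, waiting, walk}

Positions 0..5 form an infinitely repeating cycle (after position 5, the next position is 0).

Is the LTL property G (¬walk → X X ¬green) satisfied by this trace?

¬walk → X X ¬green must hold at every position from 0 onward. It fails at position 1, so G (¬walk → X X ¬green) is false.
Positions where ¬walk holds: 0, 1, 4.
Check X X ¬green at each: 0→ok, 1→fails, 4→fails.

Does not hold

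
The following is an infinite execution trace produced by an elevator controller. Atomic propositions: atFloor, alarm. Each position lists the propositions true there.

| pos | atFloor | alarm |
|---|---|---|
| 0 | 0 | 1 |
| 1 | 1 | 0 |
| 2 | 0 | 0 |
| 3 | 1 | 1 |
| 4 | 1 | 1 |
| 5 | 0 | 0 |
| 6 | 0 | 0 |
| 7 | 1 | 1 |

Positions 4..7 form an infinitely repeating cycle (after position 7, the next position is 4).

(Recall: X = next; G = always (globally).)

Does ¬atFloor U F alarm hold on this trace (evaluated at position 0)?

Holds

Walking from position 0: F alarm first holds at position 0, and ¬atFloor holds at every earlier position along the way, so ¬atFloor U F alarm holds.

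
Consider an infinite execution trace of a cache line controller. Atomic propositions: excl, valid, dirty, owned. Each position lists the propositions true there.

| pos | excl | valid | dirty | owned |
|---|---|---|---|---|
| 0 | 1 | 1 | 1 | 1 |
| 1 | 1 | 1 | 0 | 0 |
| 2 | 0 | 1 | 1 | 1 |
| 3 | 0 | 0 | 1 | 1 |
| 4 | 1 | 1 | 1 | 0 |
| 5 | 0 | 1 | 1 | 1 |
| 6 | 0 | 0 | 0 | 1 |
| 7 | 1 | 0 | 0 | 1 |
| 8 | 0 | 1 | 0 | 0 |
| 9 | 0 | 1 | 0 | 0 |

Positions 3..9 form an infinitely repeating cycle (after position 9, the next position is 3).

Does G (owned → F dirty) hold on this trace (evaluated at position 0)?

owned → F dirty holds at every position 0..9, and those are all positions ever visited, so G (owned → F dirty) holds.
Positions where owned holds: 0, 2, 3, 5, 6, 7.
Check F dirty at each: 0→ok, 2→ok, 3→ok, 5→ok, 6→ok, 7→ok.

Holds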